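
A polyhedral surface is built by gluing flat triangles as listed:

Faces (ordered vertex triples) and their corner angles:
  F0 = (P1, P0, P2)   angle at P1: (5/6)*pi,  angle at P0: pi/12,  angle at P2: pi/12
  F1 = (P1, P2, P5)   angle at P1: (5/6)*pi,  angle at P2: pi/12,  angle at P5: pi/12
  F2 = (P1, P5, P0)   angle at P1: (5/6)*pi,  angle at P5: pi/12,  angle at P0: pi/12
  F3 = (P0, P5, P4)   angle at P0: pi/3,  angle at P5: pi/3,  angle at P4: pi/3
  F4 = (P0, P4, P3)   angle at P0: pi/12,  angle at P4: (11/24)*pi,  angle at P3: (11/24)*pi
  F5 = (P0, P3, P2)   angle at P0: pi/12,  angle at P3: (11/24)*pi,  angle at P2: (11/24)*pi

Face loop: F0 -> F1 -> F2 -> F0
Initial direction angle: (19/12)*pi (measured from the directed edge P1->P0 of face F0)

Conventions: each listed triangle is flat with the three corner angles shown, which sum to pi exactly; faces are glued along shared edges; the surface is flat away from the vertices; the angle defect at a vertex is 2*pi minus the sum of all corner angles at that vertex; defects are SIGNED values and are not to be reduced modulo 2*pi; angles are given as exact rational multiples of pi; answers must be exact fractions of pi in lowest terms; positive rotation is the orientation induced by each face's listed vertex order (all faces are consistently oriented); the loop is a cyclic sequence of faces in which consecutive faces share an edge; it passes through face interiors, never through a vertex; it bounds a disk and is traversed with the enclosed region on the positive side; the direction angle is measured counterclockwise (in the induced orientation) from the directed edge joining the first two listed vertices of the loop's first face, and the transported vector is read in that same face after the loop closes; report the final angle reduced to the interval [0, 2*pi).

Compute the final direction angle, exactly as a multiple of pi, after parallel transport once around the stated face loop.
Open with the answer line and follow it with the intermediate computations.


Answer: final direction angle = (13/12)*pi

enclosed vertex P1: corner angles sum to (5/2)*pi, defect = 2*pi - (5/2)*pi = -pi/2
by Gauss-Bonnet the loop rotates the vector by the enclosed defect sum (positive orientation, mod 2*pi)
final angle = (19/12)*pi - pi/2 = (13/12)*pi (mod 2*pi)


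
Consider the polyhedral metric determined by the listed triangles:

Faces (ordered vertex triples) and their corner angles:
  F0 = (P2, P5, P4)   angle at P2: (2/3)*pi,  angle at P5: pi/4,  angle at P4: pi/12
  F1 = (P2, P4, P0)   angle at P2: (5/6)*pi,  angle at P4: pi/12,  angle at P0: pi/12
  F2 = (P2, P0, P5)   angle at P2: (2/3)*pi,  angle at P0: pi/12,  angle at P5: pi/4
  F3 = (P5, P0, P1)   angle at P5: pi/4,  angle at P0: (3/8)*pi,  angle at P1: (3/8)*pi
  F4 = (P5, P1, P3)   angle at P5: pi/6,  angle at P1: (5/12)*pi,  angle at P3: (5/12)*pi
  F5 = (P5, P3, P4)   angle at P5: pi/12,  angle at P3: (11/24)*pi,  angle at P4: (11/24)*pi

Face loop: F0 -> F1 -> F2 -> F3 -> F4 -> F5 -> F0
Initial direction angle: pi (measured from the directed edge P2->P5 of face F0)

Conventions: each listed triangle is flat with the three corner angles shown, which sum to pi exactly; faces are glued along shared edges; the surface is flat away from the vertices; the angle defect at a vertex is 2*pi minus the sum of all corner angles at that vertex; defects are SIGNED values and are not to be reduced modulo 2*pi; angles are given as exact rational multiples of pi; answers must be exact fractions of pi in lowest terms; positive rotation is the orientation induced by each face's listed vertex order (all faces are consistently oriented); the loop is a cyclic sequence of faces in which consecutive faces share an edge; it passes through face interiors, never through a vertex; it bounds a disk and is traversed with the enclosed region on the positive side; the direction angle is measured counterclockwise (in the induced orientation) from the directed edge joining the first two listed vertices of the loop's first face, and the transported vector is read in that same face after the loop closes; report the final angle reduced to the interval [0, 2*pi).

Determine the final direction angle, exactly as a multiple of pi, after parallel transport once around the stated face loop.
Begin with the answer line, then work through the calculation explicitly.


Answer: final direction angle = (11/6)*pi

enclosed vertex P2: corner angles sum to (13/6)*pi, defect = 2*pi - (13/6)*pi = -pi/6
enclosed vertex P5: corner angles sum to pi, defect = 2*pi - pi = pi
the final direction is the initial angle plus the enclosed defects, taken mod 2*pi in the induced orientation
final angle = pi + (5/6)*pi = (11/6)*pi (mod 2*pi)


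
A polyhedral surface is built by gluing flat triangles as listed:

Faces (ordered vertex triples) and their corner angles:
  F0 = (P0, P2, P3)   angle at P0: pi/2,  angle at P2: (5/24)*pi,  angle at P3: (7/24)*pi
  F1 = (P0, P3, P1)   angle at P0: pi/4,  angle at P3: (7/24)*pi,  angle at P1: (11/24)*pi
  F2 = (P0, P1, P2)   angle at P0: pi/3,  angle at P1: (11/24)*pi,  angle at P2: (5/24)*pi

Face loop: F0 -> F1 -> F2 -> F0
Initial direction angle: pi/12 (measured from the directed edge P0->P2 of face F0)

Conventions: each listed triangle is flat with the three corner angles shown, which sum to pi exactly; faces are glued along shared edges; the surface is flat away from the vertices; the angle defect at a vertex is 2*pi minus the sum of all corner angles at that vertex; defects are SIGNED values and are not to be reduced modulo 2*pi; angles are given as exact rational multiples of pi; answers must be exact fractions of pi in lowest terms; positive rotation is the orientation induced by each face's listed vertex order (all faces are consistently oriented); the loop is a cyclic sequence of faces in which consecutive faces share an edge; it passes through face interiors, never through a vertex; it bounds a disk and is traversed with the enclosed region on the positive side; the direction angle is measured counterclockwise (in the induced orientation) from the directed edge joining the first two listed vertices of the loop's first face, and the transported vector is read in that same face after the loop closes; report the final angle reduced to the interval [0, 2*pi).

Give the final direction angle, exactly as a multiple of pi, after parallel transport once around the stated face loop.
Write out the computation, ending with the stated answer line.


enclosed vertex P0: corner angles sum to (13/12)*pi, defect = 2*pi - (13/12)*pi = (11/12)*pi
final direction = starting direction + enclosed defect total, reduced mod 2*pi (induced orientation)
final angle = pi/12 + (11/12)*pi = pi (mod 2*pi)

Answer: final direction angle = pi


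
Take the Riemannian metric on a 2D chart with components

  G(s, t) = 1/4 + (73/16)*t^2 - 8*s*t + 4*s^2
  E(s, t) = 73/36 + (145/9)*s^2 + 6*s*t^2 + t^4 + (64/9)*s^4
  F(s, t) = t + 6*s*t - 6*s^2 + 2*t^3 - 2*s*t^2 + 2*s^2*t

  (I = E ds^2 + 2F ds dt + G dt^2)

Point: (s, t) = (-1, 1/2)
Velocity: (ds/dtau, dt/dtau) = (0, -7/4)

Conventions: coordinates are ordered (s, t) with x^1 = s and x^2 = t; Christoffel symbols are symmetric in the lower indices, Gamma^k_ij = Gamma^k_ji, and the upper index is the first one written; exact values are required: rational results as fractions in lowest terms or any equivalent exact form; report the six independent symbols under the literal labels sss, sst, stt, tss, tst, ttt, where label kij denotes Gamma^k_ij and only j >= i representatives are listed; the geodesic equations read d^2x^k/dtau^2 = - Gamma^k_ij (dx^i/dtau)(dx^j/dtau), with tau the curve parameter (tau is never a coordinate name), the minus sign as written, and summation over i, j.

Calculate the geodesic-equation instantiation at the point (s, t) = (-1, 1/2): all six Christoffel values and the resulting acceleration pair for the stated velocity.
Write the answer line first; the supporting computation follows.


Answer: Gamma_sss = -48836/49725, Gamma_sst = -67916/182325, Gamma_stt = 21184/36465, Gamma_tss = 5072/5525, Gamma_tst = -55104/60775, Gamma_ttt = 13206/12155; accelerations (d^2s/dtau^2, d^2t/dtau^2) = (-64876/36465, -323547/97240)

E = 381/16, F = -27/4, G = 601/64 at the point
E_s = -355/6, E_t = -11/2, F_s = 25/2, F_t = 1/2, G_s = -12, G_t = 201/16
EG - F^2 = 182325/1024;  g^inv = (1024/182325) * [[601/64, 27/4], [27/4, 381/16]]
first-kind symbols [ij,l] = (1/2)(d_i g_jl + d_j g_il - d_l g_ij): [ss,s] = E_s/2 = -355/12, [ss,t] = F_s - E_t/2 = 61/4, [st,s] = E_t/2 = -11/4, [st,t] = G_s/2 = -6, [tt,s] = F_t - G_s/2 = 13/2, [tt,t] = G_t/2 = 201/32
Gamma^s_ij = (G*[ij,s] - F*[ij,t])/(EG - F^2), Gamma^t_ij = (E*[ij,t] - F*[ij,s])/(EG - F^2)
Gamma_sss = -48836/49725, Gamma_sst = -67916/182325, Gamma_stt = 21184/36465, Gamma_tss = 5072/5525, Gamma_tst = -55104/60775, Gamma_ttt = 13206/12155
d^2s/dtau^2 = -(Gamma_sss*(0)^2 + 2*Gamma_sst*(0)*(-7/4) + Gamma_stt*(-7/4)^2) = -64876/36465
d^2t/dtau^2 = -(Gamma_tss*(0)^2 + 2*Gamma_tst*(0)*(-7/4) + Gamma_ttt*(-7/4)^2) = -323547/97240


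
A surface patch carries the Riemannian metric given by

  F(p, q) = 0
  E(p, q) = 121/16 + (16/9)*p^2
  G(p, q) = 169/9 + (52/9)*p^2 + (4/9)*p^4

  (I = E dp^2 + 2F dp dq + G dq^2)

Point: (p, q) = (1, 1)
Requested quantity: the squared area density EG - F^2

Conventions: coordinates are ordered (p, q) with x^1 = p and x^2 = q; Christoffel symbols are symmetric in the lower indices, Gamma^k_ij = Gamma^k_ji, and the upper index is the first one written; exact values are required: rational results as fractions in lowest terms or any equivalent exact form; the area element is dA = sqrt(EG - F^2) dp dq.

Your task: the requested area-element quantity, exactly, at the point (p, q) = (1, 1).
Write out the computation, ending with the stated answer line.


E = 1345/144, F = 0, G = 25; EG - F^2 = 33625/144

Answer: EG - F^2 = 33625/144


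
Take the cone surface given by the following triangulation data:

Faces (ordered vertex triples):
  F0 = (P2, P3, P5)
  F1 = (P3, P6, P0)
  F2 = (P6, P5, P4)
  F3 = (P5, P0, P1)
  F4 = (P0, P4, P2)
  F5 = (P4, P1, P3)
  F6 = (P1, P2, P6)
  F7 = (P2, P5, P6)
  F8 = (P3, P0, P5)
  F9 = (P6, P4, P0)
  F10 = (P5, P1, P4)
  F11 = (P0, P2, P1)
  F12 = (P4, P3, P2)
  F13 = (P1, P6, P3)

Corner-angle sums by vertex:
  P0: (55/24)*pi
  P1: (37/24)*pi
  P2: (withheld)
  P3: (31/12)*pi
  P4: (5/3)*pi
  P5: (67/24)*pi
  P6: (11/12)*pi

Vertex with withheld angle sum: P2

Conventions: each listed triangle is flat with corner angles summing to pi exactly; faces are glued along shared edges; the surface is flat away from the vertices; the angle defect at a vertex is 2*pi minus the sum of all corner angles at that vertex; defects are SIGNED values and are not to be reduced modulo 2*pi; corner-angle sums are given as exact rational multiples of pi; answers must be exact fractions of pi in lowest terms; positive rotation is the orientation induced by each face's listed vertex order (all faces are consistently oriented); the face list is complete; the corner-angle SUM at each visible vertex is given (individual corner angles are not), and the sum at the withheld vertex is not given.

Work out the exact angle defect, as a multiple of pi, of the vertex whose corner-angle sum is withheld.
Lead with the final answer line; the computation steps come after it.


Answer: defect(P2) = (-5/24)*pi

V = 7, E = 21, F = 14; chi = V - E + F = 0
Gauss-Bonnet: total defect = 2*pi*chi = 0; visible defects sum to (5/24)*pi


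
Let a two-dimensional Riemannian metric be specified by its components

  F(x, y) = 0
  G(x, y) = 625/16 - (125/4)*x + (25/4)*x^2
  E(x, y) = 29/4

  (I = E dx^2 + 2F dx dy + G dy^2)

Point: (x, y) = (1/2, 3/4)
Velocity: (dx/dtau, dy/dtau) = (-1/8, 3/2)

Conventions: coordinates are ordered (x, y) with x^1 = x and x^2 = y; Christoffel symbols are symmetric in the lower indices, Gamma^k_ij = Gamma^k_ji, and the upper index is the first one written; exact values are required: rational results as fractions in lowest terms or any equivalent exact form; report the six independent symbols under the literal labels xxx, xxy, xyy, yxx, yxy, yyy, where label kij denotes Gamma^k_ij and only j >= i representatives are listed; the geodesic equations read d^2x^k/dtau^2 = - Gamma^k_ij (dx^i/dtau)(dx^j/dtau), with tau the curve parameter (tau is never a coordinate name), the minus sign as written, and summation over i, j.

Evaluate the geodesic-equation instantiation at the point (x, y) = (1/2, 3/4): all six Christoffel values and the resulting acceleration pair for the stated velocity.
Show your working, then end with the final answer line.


E = 29/4, F = 0, G = 25 at the point
E_x = 0, E_y = 0, F_x = 0, F_y = 0, G_x = -25, G_y = 0
EG - F^2 = 725/4;  g^inv = (4/725) * [[25, 0], [0, 29/4]]
first-kind symbols [ij,l] = (1/2)(d_i g_jl + d_j g_il - d_l g_ij): [xx,x] = E_x/2 = 0, [xx,y] = F_x - E_y/2 = 0, [xy,x] = E_y/2 = 0, [xy,y] = G_x/2 = -25/2, [yy,x] = F_y - G_x/2 = 25/2, [yy,y] = G_y/2 = 0
Gamma^x_ij = (G*[ij,x] - F*[ij,y])/(EG - F^2), Gamma^y_ij = (E*[ij,y] - F*[ij,x])/(EG - F^2)
Gamma_xxx = 0, Gamma_xxy = 0, Gamma_xyy = 50/29, Gamma_yxx = 0, Gamma_yxy = -1/2, Gamma_yyy = 0
d^2x/dtau^2 = -(Gamma_xxx*(-1/8)^2 + 2*Gamma_xxy*(-1/8)*(3/2) + Gamma_xyy*(3/2)^2) = -225/58
d^2y/dtau^2 = -(Gamma_yxx*(-1/8)^2 + 2*Gamma_yxy*(-1/8)*(3/2) + Gamma_yyy*(3/2)^2) = -3/16

Answer: Gamma_xxx = 0, Gamma_xxy = 0, Gamma_xyy = 50/29, Gamma_yxx = 0, Gamma_yxy = -1/2, Gamma_yyy = 0; accelerations (d^2x/dtau^2, d^2y/dtau^2) = (-225/58, -3/16)


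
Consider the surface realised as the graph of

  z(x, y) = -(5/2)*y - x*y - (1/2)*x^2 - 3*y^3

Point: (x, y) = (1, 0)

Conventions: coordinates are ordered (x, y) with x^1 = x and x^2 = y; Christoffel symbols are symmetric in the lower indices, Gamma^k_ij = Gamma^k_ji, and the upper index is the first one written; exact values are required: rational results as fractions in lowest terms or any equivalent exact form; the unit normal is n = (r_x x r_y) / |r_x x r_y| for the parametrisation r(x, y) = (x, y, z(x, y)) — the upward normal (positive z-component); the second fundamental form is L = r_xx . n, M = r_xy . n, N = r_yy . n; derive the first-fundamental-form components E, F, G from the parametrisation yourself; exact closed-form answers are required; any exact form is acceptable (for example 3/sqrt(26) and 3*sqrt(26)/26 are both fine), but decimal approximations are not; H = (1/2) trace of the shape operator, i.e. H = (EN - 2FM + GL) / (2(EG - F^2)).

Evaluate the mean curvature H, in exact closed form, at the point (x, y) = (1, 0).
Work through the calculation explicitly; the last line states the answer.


z_x = -1, z_y = -7/2, z_xx = -1, z_xy = -1, z_yy = 0
E = 2, F = 7/2, G = 53/4; answer radicand W^2 = 57/4
unnormalised second-form numerators: l = -1, m = -1, n = 0; L = l/sqrt(57/4), and similarly M = m/sqrt(W^2), N = n/sqrt(W^2)
H = (E*n - 2*F*m + G*l) / (2*(EG - F^2)*sqrt(W^2)); E*n - 2*F*m + G*l = -25/4, EG - F^2 = 57/4, so H = (-25/114)/sqrt(57/4)

Answer: H = -25*sqrt(57)/3249


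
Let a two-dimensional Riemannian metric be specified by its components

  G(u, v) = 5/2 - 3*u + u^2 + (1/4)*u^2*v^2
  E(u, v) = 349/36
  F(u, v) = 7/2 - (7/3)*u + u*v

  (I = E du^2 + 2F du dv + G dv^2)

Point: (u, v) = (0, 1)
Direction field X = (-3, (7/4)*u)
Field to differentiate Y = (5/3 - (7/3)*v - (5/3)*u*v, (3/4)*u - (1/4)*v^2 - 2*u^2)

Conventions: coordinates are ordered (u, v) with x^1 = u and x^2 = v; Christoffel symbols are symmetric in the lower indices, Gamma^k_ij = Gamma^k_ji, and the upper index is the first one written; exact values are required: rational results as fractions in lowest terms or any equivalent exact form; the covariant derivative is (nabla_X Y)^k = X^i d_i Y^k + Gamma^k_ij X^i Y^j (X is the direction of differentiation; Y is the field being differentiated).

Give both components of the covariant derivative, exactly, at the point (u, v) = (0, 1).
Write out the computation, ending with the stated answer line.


E = 349/36, F = 7/2, G = 5/2 at the point
E_u = 0, E_v = 0, F_u = -4/3, F_v = 0, G_u = -3, G_v = 0
EG - F^2 = 863/72;  g^inv = (72/863) * [[5/2, -7/2], [-7/2, 349/36]]
first-kind symbols [ij,l] = (1/2)(d_i g_jl + d_j g_il - d_l g_ij): [uu,u] = E_u/2 = 0, [uu,v] = F_u - E_v/2 = -4/3, [uv,u] = E_v/2 = 0, [uv,v] = G_u/2 = -3/2, [vv,u] = F_v - G_u/2 = 3/2, [vv,v] = G_v/2 = 0
Gamma^u_ij = (G*[ij,u] - F*[ij,v])/(EG - F^2), Gamma^v_ij = (E*[ij,v] - F*[ij,u])/(EG - F^2)
Gamma_uuu = 336/863, Gamma_uuv = 378/863, Gamma_uvv = 270/863, Gamma_vuu = -2792/2589, Gamma_vuv = -1047/863, Gamma_vvv = -378/863
X = (-3, 0), Y = (-2/3, -1/4) at the point

Answer: (nabla_X Y)^u = 10541/1726, (nabla_X Y)^v = -13765/2589


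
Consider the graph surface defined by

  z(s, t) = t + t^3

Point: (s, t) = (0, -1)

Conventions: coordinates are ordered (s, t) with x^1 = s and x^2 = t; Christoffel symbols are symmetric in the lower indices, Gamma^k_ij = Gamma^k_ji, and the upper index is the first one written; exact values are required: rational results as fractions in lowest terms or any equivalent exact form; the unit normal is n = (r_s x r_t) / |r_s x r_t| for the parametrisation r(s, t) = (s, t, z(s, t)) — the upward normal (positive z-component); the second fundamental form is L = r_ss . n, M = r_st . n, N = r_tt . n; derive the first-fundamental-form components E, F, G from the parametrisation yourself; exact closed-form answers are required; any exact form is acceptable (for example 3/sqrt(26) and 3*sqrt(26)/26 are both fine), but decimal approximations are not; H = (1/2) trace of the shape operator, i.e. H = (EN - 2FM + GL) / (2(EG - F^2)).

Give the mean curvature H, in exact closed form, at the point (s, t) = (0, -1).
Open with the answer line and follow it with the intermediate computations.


Answer: H = -3*sqrt(17)/289

z_s = 0, z_t = 4, z_ss = 0, z_st = 0, z_tt = -6
E = 1, F = 0, G = 17; answer radicand W^2 = 17
unnormalised second-form numerators: l = 0, m = 0, n = -6; L = l/sqrt(17), and similarly M = m/sqrt(W^2), N = n/sqrt(W^2)
H = (E*n - 2*F*m + G*l) / (2*(EG - F^2)*sqrt(W^2)); E*n - 2*F*m + G*l = -6, EG - F^2 = 17, so H = (-3/17)/sqrt(17)


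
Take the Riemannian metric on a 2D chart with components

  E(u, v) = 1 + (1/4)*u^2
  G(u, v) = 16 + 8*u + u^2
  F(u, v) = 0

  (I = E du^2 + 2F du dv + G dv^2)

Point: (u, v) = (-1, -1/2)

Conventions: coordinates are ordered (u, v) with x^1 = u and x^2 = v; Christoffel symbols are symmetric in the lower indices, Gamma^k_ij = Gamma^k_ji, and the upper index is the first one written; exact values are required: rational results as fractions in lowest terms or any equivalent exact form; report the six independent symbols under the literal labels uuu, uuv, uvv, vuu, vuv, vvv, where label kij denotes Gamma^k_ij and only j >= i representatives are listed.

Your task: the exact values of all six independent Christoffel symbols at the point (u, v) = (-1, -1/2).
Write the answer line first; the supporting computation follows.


Answer: Gamma_uuu = -1/5, Gamma_uuv = 0, Gamma_uvv = -12/5, Gamma_vuu = 0, Gamma_vuv = 1/3, Gamma_vvv = 0

E = 5/4, F = 0, G = 9 at the point
E_u = -1/2, E_v = 0, F_u = 0, F_v = 0, G_u = 6, G_v = 0
EG - F^2 = 45/4;  g^inv = (4/45) * [[9, 0], [0, 5/4]]
first-kind symbols [ij,l] = (1/2)(d_i g_jl + d_j g_il - d_l g_ij): [uu,u] = E_u/2 = -1/4, [uu,v] = F_u - E_v/2 = 0, [uv,u] = E_v/2 = 0, [uv,v] = G_u/2 = 3, [vv,u] = F_v - G_u/2 = -3, [vv,v] = G_v/2 = 0
Gamma^u_ij = (G*[ij,u] - F*[ij,v])/(EG - F^2), Gamma^v_ij = (E*[ij,v] - F*[ij,u])/(EG - F^2)


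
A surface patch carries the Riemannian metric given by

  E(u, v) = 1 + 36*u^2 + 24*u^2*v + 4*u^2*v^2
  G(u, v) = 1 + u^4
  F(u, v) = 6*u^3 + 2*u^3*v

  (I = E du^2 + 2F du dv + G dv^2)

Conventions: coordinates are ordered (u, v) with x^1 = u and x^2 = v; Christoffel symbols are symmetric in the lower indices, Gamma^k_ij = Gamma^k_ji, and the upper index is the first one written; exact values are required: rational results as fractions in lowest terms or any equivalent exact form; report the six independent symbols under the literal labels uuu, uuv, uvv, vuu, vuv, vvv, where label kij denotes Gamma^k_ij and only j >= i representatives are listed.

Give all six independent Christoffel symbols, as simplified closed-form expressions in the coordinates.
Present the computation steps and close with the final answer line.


E = 1 + 36*u^2 + 24*u^2*v + 4*u^2*v^2; F = 6*u^3 + 2*u^3*v; G = 1 + u^4
Gamma^k_ij = (1/2) g^{kl} (d_i g_jl + d_j g_il - d_l g_ij), with g^inv = (1/(EG-F^2)) [[G, -F], [-F, E]]
first partials: E_u = 72*u + 48*u*v + 8*u*v^2, E_v = 24*u^2 + 8*u^2*v, F_u = 18*u^2 + 6*u^2*v, F_v = 2*u^3, G_u = 4*u^3, G_v = 0
D = EG - F^2 = 1 + 36*u^2 + 24*u^2*v + 4*u^2*v^2 + u^4
expanded: Gamma^u_uu = (G E_u - 2F F_u + F E_v)/(2D), Gamma^u_uv = (G E_v - F G_u)/(2D), Gamma^u_vv = (2G F_v - G G_u - F G_v)/(2D), Gamma^v_uu = (2E F_u - E E_v - F E_u)/(2D), Gamma^v_uv = (E G_u - F E_v)/(2D), Gamma^v_vv = (E G_v - 2F F_v + F G_u)/(2D); substitute and cancel common factors

Answer: Gamma_uuu = (4*u*v^2 + 24*u*v + 36*u)/(u^4 + 4*u^2*v^2 + 24*u^2*v + 36*u^2 + 1), Gamma_uuv = (4*u^2*v + 12*u^2)/(u^4 + 4*u^2*v^2 + 24*u^2*v + 36*u^2 + 1), Gamma_uvv = 0, Gamma_vuu = (2*u^2*v + 6*u^2)/(u^4 + 4*u^2*v^2 + 24*u^2*v + 36*u^2 + 1), Gamma_vuv = 2*u^3/(u^4 + 4*u^2*v^2 + 24*u^2*v + 36*u^2 + 1), Gamma_vvv = 0


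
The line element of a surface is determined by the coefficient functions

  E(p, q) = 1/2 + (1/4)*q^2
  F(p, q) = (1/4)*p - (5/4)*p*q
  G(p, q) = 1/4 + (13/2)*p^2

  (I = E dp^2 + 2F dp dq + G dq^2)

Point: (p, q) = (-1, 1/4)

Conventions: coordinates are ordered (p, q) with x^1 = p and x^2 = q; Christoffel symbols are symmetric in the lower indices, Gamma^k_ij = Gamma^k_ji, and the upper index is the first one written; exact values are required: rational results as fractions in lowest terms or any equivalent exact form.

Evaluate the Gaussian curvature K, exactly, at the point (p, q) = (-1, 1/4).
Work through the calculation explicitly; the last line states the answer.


E = 33/64, F = 1/16, G = 27/4, EG - F^2 = 445/128 at the point
E_p = 0, E_q = 1/8, F_p = -1/16, F_q = 5/4, G_p = -13, G_q = 0
E_qq = 1/2, F_pq = -5/4, G_pp = 13
Apply the Brioschi formula K = (det M1 - det M2)/(EG - F^2)^2 over the derivative matrices of E, F, G.
M1 = [[-E_qq/2 + F_pq - G_pp/2, E_p/2, F_p - E_q/2], [F_q - G_p/2, E, F], [G_q/2, F, G]] = [[-8, 0, -1/8], [31/4, 33/64, 1/16], [0, 1/16, 27/4]]; det M1 = -14271/512
M2 = [[0, E_q/2, G_p/2], [E_q/2, E, F], [G_p/2, F, G]] = [[0, 1/16, -13/2], [1/16, 33/64, 1/16], [-13/2, 1/16, 27/4]]; det M2 = -22387/1024
det M1 - det M2 = -6155/1024; K = -6155/1024 / (445/128)^2 = -19696/39605

Answer: K = -19696/39605


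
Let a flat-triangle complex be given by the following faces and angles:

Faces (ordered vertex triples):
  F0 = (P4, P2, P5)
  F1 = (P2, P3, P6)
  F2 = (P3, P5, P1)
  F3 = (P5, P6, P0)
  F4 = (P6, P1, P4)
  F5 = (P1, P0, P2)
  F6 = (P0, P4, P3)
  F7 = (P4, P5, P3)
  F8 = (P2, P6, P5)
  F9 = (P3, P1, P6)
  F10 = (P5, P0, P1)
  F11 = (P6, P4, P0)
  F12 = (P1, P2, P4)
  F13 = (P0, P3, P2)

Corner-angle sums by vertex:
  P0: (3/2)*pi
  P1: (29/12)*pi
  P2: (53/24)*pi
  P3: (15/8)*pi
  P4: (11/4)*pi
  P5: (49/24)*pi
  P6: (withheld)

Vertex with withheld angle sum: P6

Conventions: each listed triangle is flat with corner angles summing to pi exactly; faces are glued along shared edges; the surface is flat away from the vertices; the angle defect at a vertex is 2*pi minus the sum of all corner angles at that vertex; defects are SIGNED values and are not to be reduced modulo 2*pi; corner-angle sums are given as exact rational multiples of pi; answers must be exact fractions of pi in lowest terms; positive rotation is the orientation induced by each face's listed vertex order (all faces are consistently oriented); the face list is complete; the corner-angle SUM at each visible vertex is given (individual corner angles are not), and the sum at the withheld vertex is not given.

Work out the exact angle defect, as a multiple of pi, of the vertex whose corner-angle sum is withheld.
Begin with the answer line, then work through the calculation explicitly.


Answer: defect(P6) = (19/24)*pi

V = 7, E = 21, F = 14; chi = V - E + F = 0
Gauss-Bonnet: total defect = 2*pi*chi = 0; visible defects sum to (-19/24)*pi


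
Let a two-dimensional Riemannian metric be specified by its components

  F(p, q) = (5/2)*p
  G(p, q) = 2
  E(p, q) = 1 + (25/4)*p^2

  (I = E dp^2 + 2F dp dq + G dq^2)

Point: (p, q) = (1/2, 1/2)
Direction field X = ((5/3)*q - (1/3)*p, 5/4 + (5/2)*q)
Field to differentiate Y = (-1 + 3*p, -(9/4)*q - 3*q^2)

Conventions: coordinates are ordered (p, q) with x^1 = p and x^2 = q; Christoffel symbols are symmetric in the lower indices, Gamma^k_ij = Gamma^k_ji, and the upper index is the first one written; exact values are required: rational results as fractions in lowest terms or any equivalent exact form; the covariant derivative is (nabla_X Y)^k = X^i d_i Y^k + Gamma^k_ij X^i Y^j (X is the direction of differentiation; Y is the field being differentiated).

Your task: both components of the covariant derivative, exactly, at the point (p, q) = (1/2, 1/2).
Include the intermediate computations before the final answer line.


E = 41/16, F = 5/4, G = 2 at the point
E_p = 25/4, E_q = 0, F_p = 5/2, F_q = 0, G_p = 0, G_q = 0
EG - F^2 = 57/16;  g^inv = (16/57) * [[2, -5/4], [-5/4, 41/16]]
first-kind symbols [ij,l] = (1/2)(d_i g_jl + d_j g_il - d_l g_ij): [pp,p] = E_p/2 = 25/8, [pp,q] = F_p - E_q/2 = 5/2, [pq,p] = E_q/2 = 0, [pq,q] = G_p/2 = 0, [qq,p] = F_q - G_p/2 = 0, [qq,q] = G_q/2 = 0
Gamma^p_ij = (G*[ij,p] - F*[ij,q])/(EG - F^2), Gamma^q_ij = (E*[ij,q] - F*[ij,p])/(EG - F^2)
Gamma_ppp = 50/57, Gamma_ppq = 0, Gamma_pqq = 0, Gamma_qpp = 40/57, Gamma_qpq = 0, Gamma_qqq = 0
X = (2/3, 5/2), Y = (1/2, -15/8) at the point

Answer: (nabla_X Y)^p = 392/171, (nabla_X Y)^q = -17635/1368


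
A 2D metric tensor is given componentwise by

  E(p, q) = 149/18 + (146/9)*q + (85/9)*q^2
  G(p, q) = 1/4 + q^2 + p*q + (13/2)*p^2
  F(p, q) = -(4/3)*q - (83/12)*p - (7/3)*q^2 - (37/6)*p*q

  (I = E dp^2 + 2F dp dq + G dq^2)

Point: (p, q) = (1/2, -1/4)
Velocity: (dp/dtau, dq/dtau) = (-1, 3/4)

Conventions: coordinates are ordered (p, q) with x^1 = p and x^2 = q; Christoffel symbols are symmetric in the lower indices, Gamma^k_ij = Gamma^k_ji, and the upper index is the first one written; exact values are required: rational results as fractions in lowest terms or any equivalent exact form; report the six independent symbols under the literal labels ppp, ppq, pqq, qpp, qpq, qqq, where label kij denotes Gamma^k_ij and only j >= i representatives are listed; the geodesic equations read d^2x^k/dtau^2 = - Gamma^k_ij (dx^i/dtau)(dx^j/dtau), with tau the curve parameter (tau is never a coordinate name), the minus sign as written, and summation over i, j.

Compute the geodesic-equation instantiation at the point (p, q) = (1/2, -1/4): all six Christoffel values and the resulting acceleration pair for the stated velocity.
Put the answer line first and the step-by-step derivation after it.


Answer: Gamma_ppp = -7120/633, Gamma_ppq = 1556/211, Gamma_pqq = -986/211, Gamma_qpp = -13706/633, Gamma_qpq = 2510/211, Gamma_qqq = -1360/211; accelerations (d^2p/dtau^2, d^2q/dtau^2) = (126287/5064, 27296/633)

E = 77/16, F = -5/2, G = 29/16 at the point
E_p = 0, E_q = 23/2, F_p = -43/8, F_q = -13/4, G_p = 25/4, G_q = 0
EG - F^2 = 633/256;  g^inv = (256/633) * [[29/16, 5/2], [5/2, 77/16]]
first-kind symbols [ij,l] = (1/2)(d_i g_jl + d_j g_il - d_l g_ij): [pp,p] = E_p/2 = 0, [pp,q] = F_p - E_q/2 = -89/8, [pq,p] = E_q/2 = 23/4, [pq,q] = G_p/2 = 25/8, [qq,p] = F_q - G_p/2 = -51/8, [qq,q] = G_q/2 = 0
Gamma^p_ij = (G*[ij,p] - F*[ij,q])/(EG - F^2), Gamma^q_ij = (E*[ij,q] - F*[ij,p])/(EG - F^2)
Gamma_ppp = -7120/633, Gamma_ppq = 1556/211, Gamma_pqq = -986/211, Gamma_qpp = -13706/633, Gamma_qpq = 2510/211, Gamma_qqq = -1360/211
d^2p/dtau^2 = -(Gamma_ppp*(-1)^2 + 2*Gamma_ppq*(-1)*(3/4) + Gamma_pqq*(3/4)^2) = 126287/5064
d^2q/dtau^2 = -(Gamma_qpp*(-1)^2 + 2*Gamma_qpq*(-1)*(3/4) + Gamma_qqq*(3/4)^2) = 27296/633


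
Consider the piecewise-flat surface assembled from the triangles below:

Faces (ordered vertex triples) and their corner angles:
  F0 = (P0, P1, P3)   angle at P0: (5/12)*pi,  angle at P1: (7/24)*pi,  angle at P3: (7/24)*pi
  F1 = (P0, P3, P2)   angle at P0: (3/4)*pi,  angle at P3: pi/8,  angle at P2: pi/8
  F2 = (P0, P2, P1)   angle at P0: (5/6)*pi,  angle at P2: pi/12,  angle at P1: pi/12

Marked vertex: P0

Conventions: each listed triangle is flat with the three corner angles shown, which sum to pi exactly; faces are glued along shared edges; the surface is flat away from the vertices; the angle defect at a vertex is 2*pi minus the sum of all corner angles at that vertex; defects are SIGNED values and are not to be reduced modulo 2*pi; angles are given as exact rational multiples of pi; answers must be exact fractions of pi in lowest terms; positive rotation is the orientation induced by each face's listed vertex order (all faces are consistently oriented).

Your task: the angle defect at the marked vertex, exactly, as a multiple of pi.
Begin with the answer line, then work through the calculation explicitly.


Answer: defect(P0) = 0

Sum of corner angles at P0: 2*pi
defect = 2*pi - 2*pi


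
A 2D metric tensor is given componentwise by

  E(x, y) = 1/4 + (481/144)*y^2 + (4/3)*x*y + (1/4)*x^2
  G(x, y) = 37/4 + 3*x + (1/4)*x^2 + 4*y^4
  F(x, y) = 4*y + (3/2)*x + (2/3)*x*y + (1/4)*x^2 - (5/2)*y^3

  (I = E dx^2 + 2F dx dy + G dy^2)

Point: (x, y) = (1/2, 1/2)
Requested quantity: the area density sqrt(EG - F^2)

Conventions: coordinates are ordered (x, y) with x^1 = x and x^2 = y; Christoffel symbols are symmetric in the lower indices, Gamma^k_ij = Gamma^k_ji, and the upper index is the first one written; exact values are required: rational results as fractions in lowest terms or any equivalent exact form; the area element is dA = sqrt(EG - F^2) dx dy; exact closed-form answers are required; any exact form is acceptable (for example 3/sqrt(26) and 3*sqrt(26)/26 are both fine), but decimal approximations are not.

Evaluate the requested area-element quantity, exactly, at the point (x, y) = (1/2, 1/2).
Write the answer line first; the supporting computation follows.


Answer: sqrt(EG - F^2) = sqrt(85445)/96

E = 853/576, F = 8/3, G = 177/16; EG - F^2 = 85445/9216


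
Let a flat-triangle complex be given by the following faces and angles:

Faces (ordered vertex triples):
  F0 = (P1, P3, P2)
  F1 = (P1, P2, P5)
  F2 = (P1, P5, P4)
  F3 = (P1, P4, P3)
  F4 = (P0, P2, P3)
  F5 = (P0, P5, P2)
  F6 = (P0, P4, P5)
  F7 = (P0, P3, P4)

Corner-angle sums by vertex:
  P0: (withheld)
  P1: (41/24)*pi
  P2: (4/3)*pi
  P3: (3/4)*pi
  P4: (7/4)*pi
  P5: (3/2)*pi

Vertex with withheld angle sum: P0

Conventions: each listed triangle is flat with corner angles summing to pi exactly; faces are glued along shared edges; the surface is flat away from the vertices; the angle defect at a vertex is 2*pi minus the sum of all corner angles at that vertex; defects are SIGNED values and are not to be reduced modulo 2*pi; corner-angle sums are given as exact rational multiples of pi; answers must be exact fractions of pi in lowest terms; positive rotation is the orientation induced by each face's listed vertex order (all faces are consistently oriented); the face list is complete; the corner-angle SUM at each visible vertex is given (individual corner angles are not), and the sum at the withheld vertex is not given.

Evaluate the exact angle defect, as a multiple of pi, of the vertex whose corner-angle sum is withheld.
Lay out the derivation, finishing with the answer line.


V = 6, E = 12, F = 8; chi = V - E + F = 2
Gauss-Bonnet: total defect = 2*pi*chi = 4*pi; visible defects sum to (71/24)*pi

Answer: defect(P0) = (25/24)*pi


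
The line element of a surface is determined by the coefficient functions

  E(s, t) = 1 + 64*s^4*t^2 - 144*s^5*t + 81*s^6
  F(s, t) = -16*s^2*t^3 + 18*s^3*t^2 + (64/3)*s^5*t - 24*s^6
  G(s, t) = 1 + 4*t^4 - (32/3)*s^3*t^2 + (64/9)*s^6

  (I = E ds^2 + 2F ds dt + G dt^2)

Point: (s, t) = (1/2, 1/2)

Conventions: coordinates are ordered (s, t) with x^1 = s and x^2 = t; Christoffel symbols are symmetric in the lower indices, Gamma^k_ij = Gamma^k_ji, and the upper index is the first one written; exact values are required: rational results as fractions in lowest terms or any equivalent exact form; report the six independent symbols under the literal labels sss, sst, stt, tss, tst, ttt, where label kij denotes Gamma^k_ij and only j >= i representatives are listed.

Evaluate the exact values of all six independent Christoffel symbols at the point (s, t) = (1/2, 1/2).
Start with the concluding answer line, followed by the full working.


Answer: Gamma_sss = 198/601, Gamma_sst = -144/601, Gamma_stt = 144/601, Gamma_tss = 264/601, Gamma_tst = -192/601, Gamma_ttt = 192/601

E = 65/64, F = 1/48, G = 37/36 at the point
E_s = 11/16, E_t = -1/2, F_s = 5/24, F_t = -1/12, G_s = -2/3, G_t = 2/3
EG - F^2 = 601/576;  g^inv = (576/601) * [[37/36, -1/48], [-1/48, 65/64]]
first-kind symbols [ij,l] = (1/2)(d_i g_jl + d_j g_il - d_l g_ij): [ss,s] = E_s/2 = 11/32, [ss,t] = F_s - E_t/2 = 11/24, [st,s] = E_t/2 = -1/4, [st,t] = G_s/2 = -1/3, [tt,s] = F_t - G_s/2 = 1/4, [tt,t] = G_t/2 = 1/3
Gamma^s_ij = (G*[ij,s] - F*[ij,t])/(EG - F^2), Gamma^t_ij = (E*[ij,t] - F*[ij,s])/(EG - F^2)


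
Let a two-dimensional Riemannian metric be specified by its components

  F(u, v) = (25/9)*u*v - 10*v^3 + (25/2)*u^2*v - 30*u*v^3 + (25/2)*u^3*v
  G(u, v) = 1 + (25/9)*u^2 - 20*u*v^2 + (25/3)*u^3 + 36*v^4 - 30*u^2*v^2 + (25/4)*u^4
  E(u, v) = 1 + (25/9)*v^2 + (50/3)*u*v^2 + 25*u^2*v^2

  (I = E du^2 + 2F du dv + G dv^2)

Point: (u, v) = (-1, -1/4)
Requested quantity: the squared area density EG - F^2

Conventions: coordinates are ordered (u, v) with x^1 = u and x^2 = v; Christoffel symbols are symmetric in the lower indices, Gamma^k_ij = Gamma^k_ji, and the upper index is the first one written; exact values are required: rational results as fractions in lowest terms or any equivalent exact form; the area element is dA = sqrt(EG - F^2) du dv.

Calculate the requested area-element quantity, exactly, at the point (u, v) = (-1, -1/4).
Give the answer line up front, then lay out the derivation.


Answer: EG - F^2 = 1097/576

E = 61/36, F = 55/144, G = 697/576; EG - F^2 = 1097/576


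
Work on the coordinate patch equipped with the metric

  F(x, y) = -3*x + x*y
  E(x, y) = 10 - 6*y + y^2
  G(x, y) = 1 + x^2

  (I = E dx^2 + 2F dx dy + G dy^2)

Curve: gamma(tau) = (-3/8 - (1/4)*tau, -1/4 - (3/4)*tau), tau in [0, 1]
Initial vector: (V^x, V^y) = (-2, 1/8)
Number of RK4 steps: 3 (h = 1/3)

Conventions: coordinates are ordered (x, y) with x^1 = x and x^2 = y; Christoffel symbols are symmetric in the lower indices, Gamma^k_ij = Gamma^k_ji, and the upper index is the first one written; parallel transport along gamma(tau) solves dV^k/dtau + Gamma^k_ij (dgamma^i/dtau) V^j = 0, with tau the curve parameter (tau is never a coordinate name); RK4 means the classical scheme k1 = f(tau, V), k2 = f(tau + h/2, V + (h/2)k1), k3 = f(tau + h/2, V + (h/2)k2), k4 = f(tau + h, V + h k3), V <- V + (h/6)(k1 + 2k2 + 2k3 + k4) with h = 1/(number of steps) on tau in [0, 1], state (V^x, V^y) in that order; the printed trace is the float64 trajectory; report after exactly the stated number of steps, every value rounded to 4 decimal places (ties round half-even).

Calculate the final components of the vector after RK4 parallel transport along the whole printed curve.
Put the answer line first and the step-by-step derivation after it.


Answer: V^x = -1.6634, V^y = 0.1707

gamma'(tau) = (-1/4, -3/4); f(tau, V)^k = -Gamma^k_ij(gamma(tau)) gamma'^i(tau) V^j; h = 1/3; intermediate values shown to 6 dp
curve data and Christoffel symbols at the stage parameters:
  tau = 0.000000: gamma = (-0.375000, -0.250000), gamma' = (-0.250000, -0.750000); Gamma_xxx = 0.000000, Gamma_xxy = -0.277704, Gamma_xyy = 0.000000, Gamma_yxx = 0.000000, Gamma_yxy = -0.032043, Gamma_yyy = 0.000000
  tau = 0.166667: gamma = (-0.416667, -0.375000), gamma' = (-0.250000, -0.750000); Gamma_xxx = 0.000000, Gamma_xxy = -0.268620, Gamma_xyy = 0.000000, Gamma_yxx = 0.000000, Gamma_yxy = -0.033163, Gamma_yyy = 0.000000
  tau = 0.333333: gamma = (-0.458333, -0.500000), gamma' = (-0.250000, -0.750000); Gamma_xxx = 0.000000, Gamma_xxy = -0.260028, Gamma_xyy = 0.000000, Gamma_yxx = 0.000000, Gamma_yxy = -0.034051, Gamma_yyy = 0.000000
  tau = 0.500000: gamma = (-0.500000, -0.625000), gamma' = (-0.250000, -0.750000); Gamma_xxx = 0.000000, Gamma_xxy = -0.251900, Gamma_xyy = 0.000000, Gamma_yxx = 0.000000, Gamma_yxy = -0.034745, Gamma_yyy = 0.000000
  tau = 0.666667: gamma = (-0.541667, -0.750000), gamma' = (-0.250000, -0.750000); Gamma_xxx = 0.000000, Gamma_xxy = -0.244206, Gamma_xyy = 0.000000, Gamma_yxx = 0.000000, Gamma_yxy = -0.035274, Gamma_yyy = 0.000000
  tau = 0.833333: gamma = (-0.583333, -0.875000), gamma' = (-0.250000, -0.750000); Gamma_xxx = 0.000000, Gamma_xxy = -0.236918, Gamma_xyy = 0.000000, Gamma_yxx = 0.000000, Gamma_yxy = -0.035665, Gamma_yyy = 0.000000
  tau = 1.000000: gamma = (-0.625000, -1.000000), gamma' = (-0.250000, -0.750000); Gamma_xxx = 0.000000, Gamma_xxy = -0.230009, Gamma_xyy = 0.000000, Gamma_yxx = 0.000000, Gamma_yxy = -0.035939, Gamma_yyy = 0.000000
step 0: V^x = -2.0000, V^y = 0.1250
step 1: k1 = (0.407877, 0.047063), k2 = (0.380313, 0.046952), k3 = (0.381240, 0.047067), k4 = (0.356114, 0.046634); V <- V + (h/6)(k1 + 2k2 + 2k3 + k4): V^x = -1.8729, V^y = 0.1407
step 2: k1 = (0.356120, 0.046635), k2 = (0.333285, 0.045970), k3 = (0.334011, 0.046070), k4 = (0.313121, 0.045229); V <- V + (h/6)(k1 + 2k2 + 2k3 + k4): V^x = -1.7616, V^y = 0.1560
step 3: k1 = (0.313125, 0.045229), k2 = (0.294060, 0.044267), k3 = (0.294634, 0.044353), k4 = (0.277129, 0.043301); V <- V + (h/6)(k1 + 2k2 + 2k3 + k4): V^x = -1.6634, V^y = 0.1707


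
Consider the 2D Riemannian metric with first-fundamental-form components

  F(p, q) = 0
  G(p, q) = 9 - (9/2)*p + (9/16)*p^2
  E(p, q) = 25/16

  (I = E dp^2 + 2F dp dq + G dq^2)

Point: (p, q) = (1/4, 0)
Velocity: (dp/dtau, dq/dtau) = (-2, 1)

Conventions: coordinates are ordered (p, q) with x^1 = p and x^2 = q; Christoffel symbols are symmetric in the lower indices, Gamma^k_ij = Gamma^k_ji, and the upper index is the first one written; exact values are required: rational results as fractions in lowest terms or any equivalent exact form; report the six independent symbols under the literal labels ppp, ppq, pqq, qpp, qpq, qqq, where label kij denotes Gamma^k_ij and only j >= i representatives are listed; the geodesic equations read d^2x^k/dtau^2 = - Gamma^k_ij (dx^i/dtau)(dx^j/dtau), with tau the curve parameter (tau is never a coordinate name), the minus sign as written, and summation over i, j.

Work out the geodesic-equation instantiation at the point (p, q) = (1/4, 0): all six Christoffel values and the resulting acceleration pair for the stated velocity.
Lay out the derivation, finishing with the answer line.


E = 25/16, F = 0, G = 2025/256 at the point
E_p = 0, E_q = 0, F_p = 0, F_q = 0, G_p = -135/32, G_q = 0
EG - F^2 = 50625/4096;  g^inv = (4096/50625) * [[2025/256, 0], [0, 25/16]]
first-kind symbols [ij,l] = (1/2)(d_i g_jl + d_j g_il - d_l g_ij): [pp,p] = E_p/2 = 0, [pp,q] = F_p - E_q/2 = 0, [pq,p] = E_q/2 = 0, [pq,q] = G_p/2 = -135/64, [qq,p] = F_q - G_p/2 = 135/64, [qq,q] = G_q/2 = 0
Gamma^p_ij = (G*[ij,p] - F*[ij,q])/(EG - F^2), Gamma^q_ij = (E*[ij,q] - F*[ij,p])/(EG - F^2)
Gamma_ppp = 0, Gamma_ppq = 0, Gamma_pqq = 27/20, Gamma_qpp = 0, Gamma_qpq = -4/15, Gamma_qqq = 0
d^2p/dtau^2 = -(Gamma_ppp*(-2)^2 + 2*Gamma_ppq*(-2)*(1) + Gamma_pqq*(1)^2) = -27/20
d^2q/dtau^2 = -(Gamma_qpp*(-2)^2 + 2*Gamma_qpq*(-2)*(1) + Gamma_qqq*(1)^2) = -16/15

Answer: Gamma_ppp = 0, Gamma_ppq = 0, Gamma_pqq = 27/20, Gamma_qpp = 0, Gamma_qpq = -4/15, Gamma_qqq = 0; accelerations (d^2p/dtau^2, d^2q/dtau^2) = (-27/20, -16/15)


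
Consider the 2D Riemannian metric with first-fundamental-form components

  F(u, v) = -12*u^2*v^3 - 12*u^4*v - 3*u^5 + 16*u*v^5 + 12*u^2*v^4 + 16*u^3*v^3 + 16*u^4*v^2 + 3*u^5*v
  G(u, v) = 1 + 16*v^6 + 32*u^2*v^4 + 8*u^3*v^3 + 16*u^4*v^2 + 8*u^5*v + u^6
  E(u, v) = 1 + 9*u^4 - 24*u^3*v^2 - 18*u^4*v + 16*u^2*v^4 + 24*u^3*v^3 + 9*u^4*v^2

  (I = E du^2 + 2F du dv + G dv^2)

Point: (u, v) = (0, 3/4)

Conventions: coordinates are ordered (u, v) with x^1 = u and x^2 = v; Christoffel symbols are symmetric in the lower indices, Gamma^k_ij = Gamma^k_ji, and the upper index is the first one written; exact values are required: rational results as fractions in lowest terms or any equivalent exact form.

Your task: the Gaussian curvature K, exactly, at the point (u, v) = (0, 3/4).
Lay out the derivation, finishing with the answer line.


E = 1, F = 0, G = 985/256, EG - F^2 = 985/256 at the point
E_u = 0, E_v = 0, F_u = 243/64, F_v = 0, G_u = 0, G_v = 729/32
E_vv = 0, F_uv = 405/16, G_uu = 81/4
By Brioschi, K is (det M1 - det M2) divided by (EG - F^2) squared.
M1 = [[-E_vv/2 + F_uv - G_uu/2, E_u/2, F_u - E_v/2], [F_v - G_u/2, E, F], [G_v/2, F, G]] = [[243/16, 0, 243/64], [0, 1, 0], [729/64, 0, 985/256]]; det M1 = 243/16
M2 = [[0, E_v/2, G_u/2], [E_v/2, E, F], [G_u/2, F, G]] = [[0, 0, 0], [0, 1, 0], [0, 0, 985/256]]; det M2 = 0
det M1 - det M2 = 243/16; K = 243/16 / (985/256)^2 = 995328/970225

Answer: K = 995328/970225
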